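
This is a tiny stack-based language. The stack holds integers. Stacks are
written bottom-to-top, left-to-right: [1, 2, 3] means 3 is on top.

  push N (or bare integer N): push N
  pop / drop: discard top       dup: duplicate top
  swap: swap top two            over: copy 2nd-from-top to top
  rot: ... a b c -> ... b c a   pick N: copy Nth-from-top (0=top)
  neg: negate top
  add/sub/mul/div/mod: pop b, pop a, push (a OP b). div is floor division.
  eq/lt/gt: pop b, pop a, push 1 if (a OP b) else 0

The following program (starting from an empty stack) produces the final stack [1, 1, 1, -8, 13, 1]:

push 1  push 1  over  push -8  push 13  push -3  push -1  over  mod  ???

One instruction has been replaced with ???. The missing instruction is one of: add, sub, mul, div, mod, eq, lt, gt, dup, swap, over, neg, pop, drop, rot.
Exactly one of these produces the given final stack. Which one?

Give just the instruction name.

Answer: lt

Derivation:
Stack before ???: [1, 1, 1, -8, 13, -3, -1]
Stack after ???:  [1, 1, 1, -8, 13, 1]
The instruction that transforms [1, 1, 1, -8, 13, -3, -1] -> [1, 1, 1, -8, 13, 1] is: lt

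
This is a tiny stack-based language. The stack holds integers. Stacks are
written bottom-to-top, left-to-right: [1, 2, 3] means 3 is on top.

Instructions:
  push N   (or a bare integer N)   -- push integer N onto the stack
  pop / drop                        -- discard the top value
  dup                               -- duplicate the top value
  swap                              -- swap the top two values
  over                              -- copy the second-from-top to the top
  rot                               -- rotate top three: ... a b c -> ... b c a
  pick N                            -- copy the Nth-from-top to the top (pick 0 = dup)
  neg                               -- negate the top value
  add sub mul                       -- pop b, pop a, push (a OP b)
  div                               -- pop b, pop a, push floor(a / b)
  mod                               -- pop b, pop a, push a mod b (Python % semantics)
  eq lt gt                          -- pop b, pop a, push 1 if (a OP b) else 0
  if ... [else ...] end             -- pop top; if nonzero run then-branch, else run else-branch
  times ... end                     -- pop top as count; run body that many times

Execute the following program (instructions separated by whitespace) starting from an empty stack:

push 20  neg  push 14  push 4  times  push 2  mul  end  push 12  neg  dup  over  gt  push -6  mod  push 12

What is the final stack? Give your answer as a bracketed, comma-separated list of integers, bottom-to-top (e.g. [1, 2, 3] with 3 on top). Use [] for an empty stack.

After 'push 20': [20]
After 'neg': [-20]
After 'push 14': [-20, 14]
After 'push 4': [-20, 14, 4]
After 'times': [-20, 14]
After 'push 2': [-20, 14, 2]
After 'mul': [-20, 28]
After 'push 2': [-20, 28, 2]
After 'mul': [-20, 56]
After 'push 2': [-20, 56, 2]
After 'mul': [-20, 112]
After 'push 2': [-20, 112, 2]
After 'mul': [-20, 224]
After 'push 12': [-20, 224, 12]
After 'neg': [-20, 224, -12]
After 'dup': [-20, 224, -12, -12]
After 'over': [-20, 224, -12, -12, -12]
After 'gt': [-20, 224, -12, 0]
After 'push -6': [-20, 224, -12, 0, -6]
After 'mod': [-20, 224, -12, 0]
After 'push 12': [-20, 224, -12, 0, 12]

Answer: [-20, 224, -12, 0, 12]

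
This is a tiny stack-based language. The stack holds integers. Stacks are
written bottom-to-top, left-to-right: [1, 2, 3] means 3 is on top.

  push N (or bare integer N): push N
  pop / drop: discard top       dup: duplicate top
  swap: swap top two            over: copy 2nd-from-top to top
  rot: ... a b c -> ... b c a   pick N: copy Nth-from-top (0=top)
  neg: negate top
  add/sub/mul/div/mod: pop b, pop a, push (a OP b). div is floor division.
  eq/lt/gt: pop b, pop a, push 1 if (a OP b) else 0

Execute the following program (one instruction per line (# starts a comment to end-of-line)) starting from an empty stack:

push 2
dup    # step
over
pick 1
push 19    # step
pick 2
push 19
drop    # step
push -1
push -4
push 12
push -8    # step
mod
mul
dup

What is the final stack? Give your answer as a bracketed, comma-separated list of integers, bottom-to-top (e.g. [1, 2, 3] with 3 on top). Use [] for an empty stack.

After 'push 2': [2]
After 'dup': [2, 2]
After 'over': [2, 2, 2]
After 'pick 1': [2, 2, 2, 2]
After 'push 19': [2, 2, 2, 2, 19]
After 'pick 2': [2, 2, 2, 2, 19, 2]
After 'push 19': [2, 2, 2, 2, 19, 2, 19]
After 'drop': [2, 2, 2, 2, 19, 2]
After 'push -1': [2, 2, 2, 2, 19, 2, -1]
After 'push -4': [2, 2, 2, 2, 19, 2, -1, -4]
After 'push 12': [2, 2, 2, 2, 19, 2, -1, -4, 12]
After 'push -8': [2, 2, 2, 2, 19, 2, -1, -4, 12, -8]
After 'mod': [2, 2, 2, 2, 19, 2, -1, -4, -4]
After 'mul': [2, 2, 2, 2, 19, 2, -1, 16]
After 'dup': [2, 2, 2, 2, 19, 2, -1, 16, 16]

Answer: [2, 2, 2, 2, 19, 2, -1, 16, 16]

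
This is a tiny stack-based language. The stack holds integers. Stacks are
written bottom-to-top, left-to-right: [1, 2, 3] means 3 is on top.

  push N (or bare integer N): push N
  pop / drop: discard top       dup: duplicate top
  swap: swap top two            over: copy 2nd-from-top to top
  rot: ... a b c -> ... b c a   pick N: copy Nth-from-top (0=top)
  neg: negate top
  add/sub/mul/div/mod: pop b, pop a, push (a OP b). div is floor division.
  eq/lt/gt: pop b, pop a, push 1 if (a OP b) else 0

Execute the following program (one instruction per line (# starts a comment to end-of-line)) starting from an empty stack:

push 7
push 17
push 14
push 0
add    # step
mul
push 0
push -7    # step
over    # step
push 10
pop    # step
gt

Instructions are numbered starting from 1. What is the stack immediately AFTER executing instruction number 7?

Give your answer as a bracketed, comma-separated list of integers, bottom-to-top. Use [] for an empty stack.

Answer: [7, 238, 0]

Derivation:
Step 1 ('push 7'): [7]
Step 2 ('push 17'): [7, 17]
Step 3 ('push 14'): [7, 17, 14]
Step 4 ('push 0'): [7, 17, 14, 0]
Step 5 ('add'): [7, 17, 14]
Step 6 ('mul'): [7, 238]
Step 7 ('push 0'): [7, 238, 0]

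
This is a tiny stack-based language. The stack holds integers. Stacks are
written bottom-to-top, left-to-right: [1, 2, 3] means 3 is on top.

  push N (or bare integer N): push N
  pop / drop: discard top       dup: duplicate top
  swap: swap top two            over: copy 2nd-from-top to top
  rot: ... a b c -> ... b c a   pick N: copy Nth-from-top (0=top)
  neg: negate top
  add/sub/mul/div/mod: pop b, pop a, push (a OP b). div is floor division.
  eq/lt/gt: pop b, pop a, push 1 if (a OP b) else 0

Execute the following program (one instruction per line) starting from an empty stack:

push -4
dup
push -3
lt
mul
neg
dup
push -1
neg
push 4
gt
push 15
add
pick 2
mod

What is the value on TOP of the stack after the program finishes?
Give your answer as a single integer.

Answer: 3

Derivation:
After 'push -4': [-4]
After 'dup': [-4, -4]
After 'push -3': [-4, -4, -3]
After 'lt': [-4, 1]
After 'mul': [-4]
After 'neg': [4]
After 'dup': [4, 4]
After 'push -1': [4, 4, -1]
After 'neg': [4, 4, 1]
After 'push 4': [4, 4, 1, 4]
After 'gt': [4, 4, 0]
After 'push 15': [4, 4, 0, 15]
After 'add': [4, 4, 15]
After 'pick 2': [4, 4, 15, 4]
After 'mod': [4, 4, 3]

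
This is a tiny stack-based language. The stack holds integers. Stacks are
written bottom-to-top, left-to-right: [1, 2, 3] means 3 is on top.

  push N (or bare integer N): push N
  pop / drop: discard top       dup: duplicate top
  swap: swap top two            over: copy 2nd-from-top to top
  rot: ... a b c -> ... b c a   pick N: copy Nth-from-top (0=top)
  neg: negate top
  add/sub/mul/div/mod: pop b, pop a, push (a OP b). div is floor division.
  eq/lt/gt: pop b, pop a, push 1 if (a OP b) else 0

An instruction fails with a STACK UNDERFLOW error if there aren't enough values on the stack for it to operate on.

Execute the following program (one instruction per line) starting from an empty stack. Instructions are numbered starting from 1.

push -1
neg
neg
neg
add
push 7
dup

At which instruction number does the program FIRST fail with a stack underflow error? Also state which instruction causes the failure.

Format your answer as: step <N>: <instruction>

Step 1 ('push -1'): stack = [-1], depth = 1
Step 2 ('neg'): stack = [1], depth = 1
Step 3 ('neg'): stack = [-1], depth = 1
Step 4 ('neg'): stack = [1], depth = 1
Step 5 ('add'): needs 2 value(s) but depth is 1 — STACK UNDERFLOW

Answer: step 5: add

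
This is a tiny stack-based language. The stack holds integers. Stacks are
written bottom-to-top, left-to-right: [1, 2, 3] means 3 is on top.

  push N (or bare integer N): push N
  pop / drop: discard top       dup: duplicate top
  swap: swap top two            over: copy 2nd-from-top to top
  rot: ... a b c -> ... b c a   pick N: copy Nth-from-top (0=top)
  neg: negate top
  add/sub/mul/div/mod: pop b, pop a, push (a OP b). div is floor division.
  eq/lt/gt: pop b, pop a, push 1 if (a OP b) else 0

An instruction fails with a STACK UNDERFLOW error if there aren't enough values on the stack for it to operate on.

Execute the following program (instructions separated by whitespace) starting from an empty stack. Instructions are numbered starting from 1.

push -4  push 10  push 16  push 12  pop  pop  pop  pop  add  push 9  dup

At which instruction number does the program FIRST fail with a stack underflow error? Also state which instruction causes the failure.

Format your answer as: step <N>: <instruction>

Step 1 ('push -4'): stack = [-4], depth = 1
Step 2 ('push 10'): stack = [-4, 10], depth = 2
Step 3 ('push 16'): stack = [-4, 10, 16], depth = 3
Step 4 ('push 12'): stack = [-4, 10, 16, 12], depth = 4
Step 5 ('pop'): stack = [-4, 10, 16], depth = 3
Step 6 ('pop'): stack = [-4, 10], depth = 2
Step 7 ('pop'): stack = [-4], depth = 1
Step 8 ('pop'): stack = [], depth = 0
Step 9 ('add'): needs 2 value(s) but depth is 0 — STACK UNDERFLOW

Answer: step 9: add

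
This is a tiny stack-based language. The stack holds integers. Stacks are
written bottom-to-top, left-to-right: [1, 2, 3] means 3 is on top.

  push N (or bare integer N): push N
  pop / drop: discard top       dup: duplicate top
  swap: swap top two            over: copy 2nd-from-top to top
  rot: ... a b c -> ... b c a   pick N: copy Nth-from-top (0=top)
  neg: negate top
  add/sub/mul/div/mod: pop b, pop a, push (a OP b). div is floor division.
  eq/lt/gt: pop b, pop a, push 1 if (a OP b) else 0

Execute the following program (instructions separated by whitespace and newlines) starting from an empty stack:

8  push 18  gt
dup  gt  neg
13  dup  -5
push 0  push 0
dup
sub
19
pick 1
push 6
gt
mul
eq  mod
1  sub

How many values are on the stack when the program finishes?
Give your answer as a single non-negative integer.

Answer: 5

Derivation:
After 'push 8': stack = [8] (depth 1)
After 'push 18': stack = [8, 18] (depth 2)
After 'gt': stack = [0] (depth 1)
After 'dup': stack = [0, 0] (depth 2)
After 'gt': stack = [0] (depth 1)
After 'neg': stack = [0] (depth 1)
After 'push 13': stack = [0, 13] (depth 2)
After 'dup': stack = [0, 13, 13] (depth 3)
After 'push -5': stack = [0, 13, 13, -5] (depth 4)
After 'push 0': stack = [0, 13, 13, -5, 0] (depth 5)
  ...
After 'sub': stack = [0, 13, 13, -5, 0, 0] (depth 6)
After 'push 19': stack = [0, 13, 13, -5, 0, 0, 19] (depth 7)
After 'pick 1': stack = [0, 13, 13, -5, 0, 0, 19, 0] (depth 8)
After 'push 6': stack = [0, 13, 13, -5, 0, 0, 19, 0, 6] (depth 9)
After 'gt': stack = [0, 13, 13, -5, 0, 0, 19, 0] (depth 8)
After 'mul': stack = [0, 13, 13, -5, 0, 0, 0] (depth 7)
After 'eq': stack = [0, 13, 13, -5, 0, 1] (depth 6)
After 'mod': stack = [0, 13, 13, -5, 0] (depth 5)
After 'push 1': stack = [0, 13, 13, -5, 0, 1] (depth 6)
After 'sub': stack = [0, 13, 13, -5, -1] (depth 5)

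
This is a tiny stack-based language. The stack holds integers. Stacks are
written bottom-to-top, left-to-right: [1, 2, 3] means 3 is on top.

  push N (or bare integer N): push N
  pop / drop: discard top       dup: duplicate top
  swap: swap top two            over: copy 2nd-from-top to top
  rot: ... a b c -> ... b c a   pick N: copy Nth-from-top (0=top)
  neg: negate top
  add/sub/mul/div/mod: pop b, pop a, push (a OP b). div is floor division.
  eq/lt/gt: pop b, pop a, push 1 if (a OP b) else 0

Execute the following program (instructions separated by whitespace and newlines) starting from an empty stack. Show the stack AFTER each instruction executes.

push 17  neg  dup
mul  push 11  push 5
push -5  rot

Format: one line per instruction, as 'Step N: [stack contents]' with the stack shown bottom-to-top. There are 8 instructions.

Step 1: [17]
Step 2: [-17]
Step 3: [-17, -17]
Step 4: [289]
Step 5: [289, 11]
Step 6: [289, 11, 5]
Step 7: [289, 11, 5, -5]
Step 8: [289, 5, -5, 11]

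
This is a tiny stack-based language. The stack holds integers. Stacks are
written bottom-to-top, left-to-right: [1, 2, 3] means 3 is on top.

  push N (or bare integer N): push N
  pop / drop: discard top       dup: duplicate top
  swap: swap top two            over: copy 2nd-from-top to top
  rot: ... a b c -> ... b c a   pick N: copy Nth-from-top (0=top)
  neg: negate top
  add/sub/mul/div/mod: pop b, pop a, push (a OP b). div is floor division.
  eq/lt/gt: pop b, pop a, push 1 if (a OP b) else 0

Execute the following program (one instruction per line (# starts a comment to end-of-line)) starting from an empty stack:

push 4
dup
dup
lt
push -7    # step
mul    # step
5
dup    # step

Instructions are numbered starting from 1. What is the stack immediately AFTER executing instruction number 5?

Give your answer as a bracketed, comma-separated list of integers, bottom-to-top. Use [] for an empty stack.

Answer: [4, 0, -7]

Derivation:
Step 1 ('push 4'): [4]
Step 2 ('dup'): [4, 4]
Step 3 ('dup'): [4, 4, 4]
Step 4 ('lt'): [4, 0]
Step 5 ('push -7'): [4, 0, -7]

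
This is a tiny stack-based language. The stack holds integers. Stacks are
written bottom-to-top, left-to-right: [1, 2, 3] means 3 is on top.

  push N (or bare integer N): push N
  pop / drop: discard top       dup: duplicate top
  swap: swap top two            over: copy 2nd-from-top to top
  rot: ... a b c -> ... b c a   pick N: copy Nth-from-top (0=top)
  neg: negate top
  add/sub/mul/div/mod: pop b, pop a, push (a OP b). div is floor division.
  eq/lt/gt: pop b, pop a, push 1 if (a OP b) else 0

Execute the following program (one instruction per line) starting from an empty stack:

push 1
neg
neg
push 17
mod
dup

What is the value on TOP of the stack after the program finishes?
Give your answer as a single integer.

Answer: 1

Derivation:
After 'push 1': [1]
After 'neg': [-1]
After 'neg': [1]
After 'push 17': [1, 17]
After 'mod': [1]
After 'dup': [1, 1]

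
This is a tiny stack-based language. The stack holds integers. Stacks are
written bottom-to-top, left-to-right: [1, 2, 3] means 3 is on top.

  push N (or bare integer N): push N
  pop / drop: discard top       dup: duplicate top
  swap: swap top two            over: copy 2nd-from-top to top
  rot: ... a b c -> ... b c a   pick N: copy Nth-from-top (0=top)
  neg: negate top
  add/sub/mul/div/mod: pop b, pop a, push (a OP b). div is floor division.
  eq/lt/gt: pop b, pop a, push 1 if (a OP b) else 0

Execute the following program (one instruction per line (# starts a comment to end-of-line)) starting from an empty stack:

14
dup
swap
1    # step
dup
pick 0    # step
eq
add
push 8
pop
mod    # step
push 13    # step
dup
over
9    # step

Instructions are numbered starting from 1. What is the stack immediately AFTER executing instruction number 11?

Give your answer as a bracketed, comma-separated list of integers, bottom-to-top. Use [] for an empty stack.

Step 1 ('14'): [14]
Step 2 ('dup'): [14, 14]
Step 3 ('swap'): [14, 14]
Step 4 ('1'): [14, 14, 1]
Step 5 ('dup'): [14, 14, 1, 1]
Step 6 ('pick 0'): [14, 14, 1, 1, 1]
Step 7 ('eq'): [14, 14, 1, 1]
Step 8 ('add'): [14, 14, 2]
Step 9 ('push 8'): [14, 14, 2, 8]
Step 10 ('pop'): [14, 14, 2]
Step 11 ('mod'): [14, 0]

Answer: [14, 0]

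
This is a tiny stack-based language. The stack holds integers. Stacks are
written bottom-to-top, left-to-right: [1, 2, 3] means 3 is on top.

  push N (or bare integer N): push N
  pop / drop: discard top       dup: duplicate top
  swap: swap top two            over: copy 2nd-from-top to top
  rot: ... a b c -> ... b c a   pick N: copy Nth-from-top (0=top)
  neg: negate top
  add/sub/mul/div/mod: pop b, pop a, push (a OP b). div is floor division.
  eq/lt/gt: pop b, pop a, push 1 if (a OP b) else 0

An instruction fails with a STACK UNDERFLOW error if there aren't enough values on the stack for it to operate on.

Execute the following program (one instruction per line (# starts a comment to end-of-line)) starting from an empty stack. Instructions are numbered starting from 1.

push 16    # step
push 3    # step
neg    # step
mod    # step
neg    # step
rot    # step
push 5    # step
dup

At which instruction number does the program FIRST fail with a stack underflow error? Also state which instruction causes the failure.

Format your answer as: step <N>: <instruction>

Step 1 ('push 16'): stack = [16], depth = 1
Step 2 ('push 3'): stack = [16, 3], depth = 2
Step 3 ('neg'): stack = [16, -3], depth = 2
Step 4 ('mod'): stack = [-2], depth = 1
Step 5 ('neg'): stack = [2], depth = 1
Step 6 ('rot'): needs 3 value(s) but depth is 1 — STACK UNDERFLOW

Answer: step 6: rot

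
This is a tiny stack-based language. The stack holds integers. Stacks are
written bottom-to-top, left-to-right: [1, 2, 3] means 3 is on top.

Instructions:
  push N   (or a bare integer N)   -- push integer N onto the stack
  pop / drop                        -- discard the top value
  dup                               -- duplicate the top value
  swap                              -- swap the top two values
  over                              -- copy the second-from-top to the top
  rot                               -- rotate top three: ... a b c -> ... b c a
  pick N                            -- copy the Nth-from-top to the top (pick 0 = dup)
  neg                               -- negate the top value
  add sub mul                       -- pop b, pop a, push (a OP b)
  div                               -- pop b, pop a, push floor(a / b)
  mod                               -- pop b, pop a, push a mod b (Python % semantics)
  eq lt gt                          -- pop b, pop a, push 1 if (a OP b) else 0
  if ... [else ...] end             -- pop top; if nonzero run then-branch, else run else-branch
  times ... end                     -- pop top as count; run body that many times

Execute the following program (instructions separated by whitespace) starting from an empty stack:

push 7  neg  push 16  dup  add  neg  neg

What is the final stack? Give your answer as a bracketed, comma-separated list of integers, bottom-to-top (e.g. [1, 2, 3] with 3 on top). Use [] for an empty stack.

After 'push 7': [7]
After 'neg': [-7]
After 'push 16': [-7, 16]
After 'dup': [-7, 16, 16]
After 'add': [-7, 32]
After 'neg': [-7, -32]
After 'neg': [-7, 32]

Answer: [-7, 32]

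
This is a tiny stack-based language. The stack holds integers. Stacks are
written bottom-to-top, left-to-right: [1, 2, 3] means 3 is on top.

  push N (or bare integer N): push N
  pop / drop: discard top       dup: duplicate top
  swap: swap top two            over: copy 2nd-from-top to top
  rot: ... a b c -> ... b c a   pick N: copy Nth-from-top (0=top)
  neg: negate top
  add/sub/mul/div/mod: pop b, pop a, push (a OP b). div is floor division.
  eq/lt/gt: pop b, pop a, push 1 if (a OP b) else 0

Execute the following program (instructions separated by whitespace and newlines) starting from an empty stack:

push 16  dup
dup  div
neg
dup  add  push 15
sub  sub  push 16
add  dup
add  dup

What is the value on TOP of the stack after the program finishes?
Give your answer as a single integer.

Answer: 98

Derivation:
After 'push 16': [16]
After 'dup': [16, 16]
After 'dup': [16, 16, 16]
After 'div': [16, 1]
After 'neg': [16, -1]
After 'dup': [16, -1, -1]
After 'add': [16, -2]
After 'push 15': [16, -2, 15]
After 'sub': [16, -17]
After 'sub': [33]
After 'push 16': [33, 16]
After 'add': [49]
After 'dup': [49, 49]
After 'add': [98]
After 'dup': [98, 98]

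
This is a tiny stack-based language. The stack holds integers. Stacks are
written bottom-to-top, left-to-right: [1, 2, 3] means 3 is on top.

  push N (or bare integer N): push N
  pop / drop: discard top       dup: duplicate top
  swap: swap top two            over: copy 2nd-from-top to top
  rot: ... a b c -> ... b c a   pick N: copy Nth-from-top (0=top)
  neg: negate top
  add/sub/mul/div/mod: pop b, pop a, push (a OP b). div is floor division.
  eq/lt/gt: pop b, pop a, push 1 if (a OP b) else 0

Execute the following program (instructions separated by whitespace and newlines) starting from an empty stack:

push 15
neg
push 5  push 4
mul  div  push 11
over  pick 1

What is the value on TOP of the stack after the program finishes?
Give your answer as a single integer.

After 'push 15': [15]
After 'neg': [-15]
After 'push 5': [-15, 5]
After 'push 4': [-15, 5, 4]
After 'mul': [-15, 20]
After 'div': [-1]
After 'push 11': [-1, 11]
After 'over': [-1, 11, -1]
After 'pick 1': [-1, 11, -1, 11]

Answer: 11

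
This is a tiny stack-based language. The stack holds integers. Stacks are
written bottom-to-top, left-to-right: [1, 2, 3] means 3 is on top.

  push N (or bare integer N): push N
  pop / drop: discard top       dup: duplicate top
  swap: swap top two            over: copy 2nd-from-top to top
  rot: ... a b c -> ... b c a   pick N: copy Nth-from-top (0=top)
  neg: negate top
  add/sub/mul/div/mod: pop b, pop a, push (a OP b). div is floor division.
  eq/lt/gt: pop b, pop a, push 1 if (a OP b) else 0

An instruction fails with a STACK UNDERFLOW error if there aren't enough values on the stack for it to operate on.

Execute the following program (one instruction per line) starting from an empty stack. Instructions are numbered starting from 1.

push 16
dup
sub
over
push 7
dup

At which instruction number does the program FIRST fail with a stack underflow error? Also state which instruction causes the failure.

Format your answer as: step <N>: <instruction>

Step 1 ('push 16'): stack = [16], depth = 1
Step 2 ('dup'): stack = [16, 16], depth = 2
Step 3 ('sub'): stack = [0], depth = 1
Step 4 ('over'): needs 2 value(s) but depth is 1 — STACK UNDERFLOW

Answer: step 4: over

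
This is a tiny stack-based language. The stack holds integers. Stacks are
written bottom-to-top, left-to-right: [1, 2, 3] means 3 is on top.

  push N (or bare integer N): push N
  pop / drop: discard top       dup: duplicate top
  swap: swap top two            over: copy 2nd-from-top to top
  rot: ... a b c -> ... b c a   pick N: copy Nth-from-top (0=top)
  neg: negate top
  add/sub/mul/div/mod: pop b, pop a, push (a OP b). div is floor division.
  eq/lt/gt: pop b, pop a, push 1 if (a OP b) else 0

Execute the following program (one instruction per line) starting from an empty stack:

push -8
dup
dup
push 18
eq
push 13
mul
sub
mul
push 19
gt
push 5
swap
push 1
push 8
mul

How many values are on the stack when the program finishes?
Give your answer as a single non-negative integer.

After 'push -8': stack = [-8] (depth 1)
After 'dup': stack = [-8, -8] (depth 2)
After 'dup': stack = [-8, -8, -8] (depth 3)
After 'push 18': stack = [-8, -8, -8, 18] (depth 4)
After 'eq': stack = [-8, -8, 0] (depth 3)
After 'push 13': stack = [-8, -8, 0, 13] (depth 4)
After 'mul': stack = [-8, -8, 0] (depth 3)
After 'sub': stack = [-8, -8] (depth 2)
After 'mul': stack = [64] (depth 1)
After 'push 19': stack = [64, 19] (depth 2)
After 'gt': stack = [1] (depth 1)
After 'push 5': stack = [1, 5] (depth 2)
After 'swap': stack = [5, 1] (depth 2)
After 'push 1': stack = [5, 1, 1] (depth 3)
After 'push 8': stack = [5, 1, 1, 8] (depth 4)
After 'mul': stack = [5, 1, 8] (depth 3)

Answer: 3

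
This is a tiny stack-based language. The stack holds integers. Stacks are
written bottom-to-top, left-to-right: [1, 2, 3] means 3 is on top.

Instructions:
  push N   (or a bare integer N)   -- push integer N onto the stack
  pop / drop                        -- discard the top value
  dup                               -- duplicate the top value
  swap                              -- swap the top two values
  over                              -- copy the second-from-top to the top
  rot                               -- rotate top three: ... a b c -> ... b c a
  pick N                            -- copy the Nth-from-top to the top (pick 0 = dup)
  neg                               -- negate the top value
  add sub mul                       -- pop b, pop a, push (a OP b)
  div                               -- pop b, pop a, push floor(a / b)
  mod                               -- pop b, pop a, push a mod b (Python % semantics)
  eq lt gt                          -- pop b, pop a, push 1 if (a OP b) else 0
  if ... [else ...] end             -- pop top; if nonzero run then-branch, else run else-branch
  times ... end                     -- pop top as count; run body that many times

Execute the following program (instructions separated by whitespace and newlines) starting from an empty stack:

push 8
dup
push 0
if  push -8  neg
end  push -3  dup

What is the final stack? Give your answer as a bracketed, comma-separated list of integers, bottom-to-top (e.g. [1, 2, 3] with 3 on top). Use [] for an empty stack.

After 'push 8': [8]
After 'dup': [8, 8]
After 'push 0': [8, 8, 0]
After 'if': [8, 8]
After 'push -3': [8, 8, -3]
After 'dup': [8, 8, -3, -3]

Answer: [8, 8, -3, -3]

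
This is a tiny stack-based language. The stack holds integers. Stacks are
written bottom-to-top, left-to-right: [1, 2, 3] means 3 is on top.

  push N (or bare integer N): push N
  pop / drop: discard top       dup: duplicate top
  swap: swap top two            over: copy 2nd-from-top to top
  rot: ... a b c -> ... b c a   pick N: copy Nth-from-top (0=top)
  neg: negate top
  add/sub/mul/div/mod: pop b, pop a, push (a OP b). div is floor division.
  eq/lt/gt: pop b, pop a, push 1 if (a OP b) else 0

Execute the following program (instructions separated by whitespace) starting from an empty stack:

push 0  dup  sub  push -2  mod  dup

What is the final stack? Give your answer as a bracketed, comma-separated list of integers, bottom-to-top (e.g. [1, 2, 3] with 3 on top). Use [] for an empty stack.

After 'push 0': [0]
After 'dup': [0, 0]
After 'sub': [0]
After 'push -2': [0, -2]
After 'mod': [0]
After 'dup': [0, 0]

Answer: [0, 0]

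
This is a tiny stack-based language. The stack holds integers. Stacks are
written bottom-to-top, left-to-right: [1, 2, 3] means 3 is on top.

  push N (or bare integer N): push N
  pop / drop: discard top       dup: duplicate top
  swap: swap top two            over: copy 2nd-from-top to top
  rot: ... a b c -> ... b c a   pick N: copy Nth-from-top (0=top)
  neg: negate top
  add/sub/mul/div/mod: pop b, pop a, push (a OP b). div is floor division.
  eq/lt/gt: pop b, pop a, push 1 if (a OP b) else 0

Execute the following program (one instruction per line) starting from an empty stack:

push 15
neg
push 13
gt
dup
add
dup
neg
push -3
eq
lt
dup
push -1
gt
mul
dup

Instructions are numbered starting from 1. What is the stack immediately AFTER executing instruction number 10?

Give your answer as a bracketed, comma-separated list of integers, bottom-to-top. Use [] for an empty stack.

Step 1 ('push 15'): [15]
Step 2 ('neg'): [-15]
Step 3 ('push 13'): [-15, 13]
Step 4 ('gt'): [0]
Step 5 ('dup'): [0, 0]
Step 6 ('add'): [0]
Step 7 ('dup'): [0, 0]
Step 8 ('neg'): [0, 0]
Step 9 ('push -3'): [0, 0, -3]
Step 10 ('eq'): [0, 0]

Answer: [0, 0]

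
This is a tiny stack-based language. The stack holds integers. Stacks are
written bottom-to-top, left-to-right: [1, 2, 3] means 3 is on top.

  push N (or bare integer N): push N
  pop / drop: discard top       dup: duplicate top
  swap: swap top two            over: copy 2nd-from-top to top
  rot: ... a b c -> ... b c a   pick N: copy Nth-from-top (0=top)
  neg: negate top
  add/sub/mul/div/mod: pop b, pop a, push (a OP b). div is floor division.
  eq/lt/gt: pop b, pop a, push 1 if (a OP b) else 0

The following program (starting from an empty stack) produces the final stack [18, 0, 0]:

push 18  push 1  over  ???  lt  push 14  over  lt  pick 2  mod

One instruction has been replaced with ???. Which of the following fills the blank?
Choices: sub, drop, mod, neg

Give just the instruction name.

Answer: neg

Derivation:
Stack before ???: [18, 1, 18]
Stack after ???:  [18, 1, -18]
Checking each choice:
  sub: stack underflow (need 3, have 2)
  drop: stack underflow (need 3, have 2)
  mod: stack underflow (need 3, have 2)
  neg: MATCH


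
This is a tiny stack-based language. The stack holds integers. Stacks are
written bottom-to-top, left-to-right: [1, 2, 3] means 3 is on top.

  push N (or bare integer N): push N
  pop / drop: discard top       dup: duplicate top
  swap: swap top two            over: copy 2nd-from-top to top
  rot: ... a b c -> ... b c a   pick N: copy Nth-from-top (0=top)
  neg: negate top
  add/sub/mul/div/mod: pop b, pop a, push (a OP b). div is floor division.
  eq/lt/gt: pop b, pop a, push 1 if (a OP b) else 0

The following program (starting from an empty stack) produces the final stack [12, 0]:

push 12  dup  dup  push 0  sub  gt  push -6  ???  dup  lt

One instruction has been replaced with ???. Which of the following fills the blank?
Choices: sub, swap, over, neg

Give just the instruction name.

Stack before ???: [12, 0, -6]
Stack after ???:  [12, 6]
Checking each choice:
  sub: MATCH
  swap: produces [12, -6, 0]
  over: produces [12, 0, -6, 0]
  neg: produces [12, 0, 0]


Answer: sub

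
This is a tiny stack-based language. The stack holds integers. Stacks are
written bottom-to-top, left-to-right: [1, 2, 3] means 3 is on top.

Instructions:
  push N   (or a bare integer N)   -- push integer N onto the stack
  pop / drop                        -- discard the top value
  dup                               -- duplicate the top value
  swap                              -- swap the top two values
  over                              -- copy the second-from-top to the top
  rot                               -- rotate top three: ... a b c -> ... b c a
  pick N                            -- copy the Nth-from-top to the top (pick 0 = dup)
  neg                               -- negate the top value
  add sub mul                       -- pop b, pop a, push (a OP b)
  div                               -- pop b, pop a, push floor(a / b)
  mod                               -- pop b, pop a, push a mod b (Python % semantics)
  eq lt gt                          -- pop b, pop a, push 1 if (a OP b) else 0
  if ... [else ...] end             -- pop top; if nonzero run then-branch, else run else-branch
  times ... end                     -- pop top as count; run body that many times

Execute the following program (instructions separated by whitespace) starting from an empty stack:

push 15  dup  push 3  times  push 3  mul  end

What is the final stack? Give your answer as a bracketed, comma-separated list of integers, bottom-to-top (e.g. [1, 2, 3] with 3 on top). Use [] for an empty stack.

Answer: [15, 405]

Derivation:
After 'push 15': [15]
After 'dup': [15, 15]
After 'push 3': [15, 15, 3]
After 'times': [15, 15]
After 'push 3': [15, 15, 3]
After 'mul': [15, 45]
After 'push 3': [15, 45, 3]
After 'mul': [15, 135]
After 'push 3': [15, 135, 3]
After 'mul': [15, 405]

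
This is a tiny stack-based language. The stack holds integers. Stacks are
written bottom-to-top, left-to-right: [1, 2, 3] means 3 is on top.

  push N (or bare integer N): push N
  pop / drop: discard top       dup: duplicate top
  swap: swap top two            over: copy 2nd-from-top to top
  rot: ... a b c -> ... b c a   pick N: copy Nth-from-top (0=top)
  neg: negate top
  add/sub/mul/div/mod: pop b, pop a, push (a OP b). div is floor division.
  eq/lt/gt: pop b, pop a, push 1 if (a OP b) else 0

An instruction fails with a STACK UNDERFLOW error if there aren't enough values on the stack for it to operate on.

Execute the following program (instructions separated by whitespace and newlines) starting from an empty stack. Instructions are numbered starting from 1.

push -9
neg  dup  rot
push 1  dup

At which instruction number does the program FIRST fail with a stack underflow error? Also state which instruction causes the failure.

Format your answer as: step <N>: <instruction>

Step 1 ('push -9'): stack = [-9], depth = 1
Step 2 ('neg'): stack = [9], depth = 1
Step 3 ('dup'): stack = [9, 9], depth = 2
Step 4 ('rot'): needs 3 value(s) but depth is 2 — STACK UNDERFLOW

Answer: step 4: rot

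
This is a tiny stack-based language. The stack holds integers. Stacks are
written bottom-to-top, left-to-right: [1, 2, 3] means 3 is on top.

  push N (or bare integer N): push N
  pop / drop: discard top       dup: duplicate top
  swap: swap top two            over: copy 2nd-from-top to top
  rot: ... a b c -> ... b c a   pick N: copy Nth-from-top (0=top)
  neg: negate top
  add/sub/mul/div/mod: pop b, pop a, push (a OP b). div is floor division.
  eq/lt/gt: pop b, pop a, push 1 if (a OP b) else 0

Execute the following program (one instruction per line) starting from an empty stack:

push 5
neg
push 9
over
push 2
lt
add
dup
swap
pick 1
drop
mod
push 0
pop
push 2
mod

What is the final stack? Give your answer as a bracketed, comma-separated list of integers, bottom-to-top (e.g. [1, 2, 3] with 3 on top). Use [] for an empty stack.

After 'push 5': [5]
After 'neg': [-5]
After 'push 9': [-5, 9]
After 'over': [-5, 9, -5]
After 'push 2': [-5, 9, -5, 2]
After 'lt': [-5, 9, 1]
After 'add': [-5, 10]
After 'dup': [-5, 10, 10]
After 'swap': [-5, 10, 10]
After 'pick 1': [-5, 10, 10, 10]
After 'drop': [-5, 10, 10]
After 'mod': [-5, 0]
After 'push 0': [-5, 0, 0]
After 'pop': [-5, 0]
After 'push 2': [-5, 0, 2]
After 'mod': [-5, 0]

Answer: [-5, 0]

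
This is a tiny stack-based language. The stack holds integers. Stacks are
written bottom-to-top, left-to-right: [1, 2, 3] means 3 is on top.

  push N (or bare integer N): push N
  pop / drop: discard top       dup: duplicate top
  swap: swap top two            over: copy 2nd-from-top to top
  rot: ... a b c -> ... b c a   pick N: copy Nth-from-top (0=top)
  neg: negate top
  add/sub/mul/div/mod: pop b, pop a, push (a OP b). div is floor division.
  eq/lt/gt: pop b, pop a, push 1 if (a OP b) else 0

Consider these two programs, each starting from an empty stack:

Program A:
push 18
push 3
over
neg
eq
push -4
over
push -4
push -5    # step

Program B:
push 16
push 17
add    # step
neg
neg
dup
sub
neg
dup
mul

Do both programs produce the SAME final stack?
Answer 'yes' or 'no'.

Program A trace:
  After 'push 18': [18]
  After 'push 3': [18, 3]
  After 'over': [18, 3, 18]
  After 'neg': [18, 3, -18]
  After 'eq': [18, 0]
  After 'push -4': [18, 0, -4]
  After 'over': [18, 0, -4, 0]
  After 'push -4': [18, 0, -4, 0, -4]
  After 'push -5': [18, 0, -4, 0, -4, -5]
Program A final stack: [18, 0, -4, 0, -4, -5]

Program B trace:
  After 'push 16': [16]
  After 'push 17': [16, 17]
  After 'add': [33]
  After 'neg': [-33]
  After 'neg': [33]
  After 'dup': [33, 33]
  After 'sub': [0]
  After 'neg': [0]
  After 'dup': [0, 0]
  After 'mul': [0]
Program B final stack: [0]
Same: no

Answer: no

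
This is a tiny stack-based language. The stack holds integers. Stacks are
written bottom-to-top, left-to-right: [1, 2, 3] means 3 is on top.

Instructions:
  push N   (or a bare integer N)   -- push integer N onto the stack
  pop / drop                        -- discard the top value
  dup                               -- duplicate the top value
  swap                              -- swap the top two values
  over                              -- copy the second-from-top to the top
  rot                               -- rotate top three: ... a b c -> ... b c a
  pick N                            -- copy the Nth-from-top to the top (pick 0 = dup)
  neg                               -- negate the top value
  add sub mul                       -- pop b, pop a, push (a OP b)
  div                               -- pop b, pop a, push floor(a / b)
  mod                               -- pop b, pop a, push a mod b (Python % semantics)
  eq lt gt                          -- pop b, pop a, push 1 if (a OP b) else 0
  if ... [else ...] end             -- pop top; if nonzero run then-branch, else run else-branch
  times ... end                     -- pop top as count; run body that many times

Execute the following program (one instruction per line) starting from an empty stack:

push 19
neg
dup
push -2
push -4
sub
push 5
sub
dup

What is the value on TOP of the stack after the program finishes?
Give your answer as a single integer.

After 'push 19': [19]
After 'neg': [-19]
After 'dup': [-19, -19]
After 'push -2': [-19, -19, -2]
After 'push -4': [-19, -19, -2, -4]
After 'sub': [-19, -19, 2]
After 'push 5': [-19, -19, 2, 5]
After 'sub': [-19, -19, -3]
After 'dup': [-19, -19, -3, -3]

Answer: -3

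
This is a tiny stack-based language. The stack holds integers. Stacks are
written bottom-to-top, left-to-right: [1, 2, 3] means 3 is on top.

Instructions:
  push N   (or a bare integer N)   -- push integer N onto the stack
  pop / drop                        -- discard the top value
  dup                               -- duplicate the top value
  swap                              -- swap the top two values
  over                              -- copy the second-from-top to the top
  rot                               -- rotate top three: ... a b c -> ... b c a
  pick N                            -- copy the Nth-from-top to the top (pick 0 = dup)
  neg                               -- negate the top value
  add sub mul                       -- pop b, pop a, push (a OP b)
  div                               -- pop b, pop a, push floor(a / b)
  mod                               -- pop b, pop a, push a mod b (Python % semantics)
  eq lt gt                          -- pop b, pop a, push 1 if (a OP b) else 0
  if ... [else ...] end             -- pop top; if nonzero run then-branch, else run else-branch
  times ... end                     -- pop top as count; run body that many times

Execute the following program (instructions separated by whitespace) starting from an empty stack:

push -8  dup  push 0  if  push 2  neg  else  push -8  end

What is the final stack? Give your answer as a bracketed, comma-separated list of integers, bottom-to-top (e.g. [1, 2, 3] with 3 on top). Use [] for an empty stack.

Answer: [-8, -8, -8]

Derivation:
After 'push -8': [-8]
After 'dup': [-8, -8]
After 'push 0': [-8, -8, 0]
After 'if': [-8, -8]
After 'push -8': [-8, -8, -8]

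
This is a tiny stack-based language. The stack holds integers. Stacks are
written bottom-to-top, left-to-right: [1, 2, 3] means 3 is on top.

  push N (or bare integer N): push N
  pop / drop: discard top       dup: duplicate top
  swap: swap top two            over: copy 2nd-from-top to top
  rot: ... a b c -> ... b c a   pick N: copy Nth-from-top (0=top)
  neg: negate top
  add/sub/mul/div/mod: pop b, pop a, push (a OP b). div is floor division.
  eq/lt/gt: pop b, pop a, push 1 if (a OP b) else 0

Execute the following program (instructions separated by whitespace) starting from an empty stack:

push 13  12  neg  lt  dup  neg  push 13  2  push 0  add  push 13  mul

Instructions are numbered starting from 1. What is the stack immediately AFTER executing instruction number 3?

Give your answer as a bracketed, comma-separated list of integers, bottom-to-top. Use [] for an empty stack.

Step 1 ('push 13'): [13]
Step 2 ('12'): [13, 12]
Step 3 ('neg'): [13, -12]

Answer: [13, -12]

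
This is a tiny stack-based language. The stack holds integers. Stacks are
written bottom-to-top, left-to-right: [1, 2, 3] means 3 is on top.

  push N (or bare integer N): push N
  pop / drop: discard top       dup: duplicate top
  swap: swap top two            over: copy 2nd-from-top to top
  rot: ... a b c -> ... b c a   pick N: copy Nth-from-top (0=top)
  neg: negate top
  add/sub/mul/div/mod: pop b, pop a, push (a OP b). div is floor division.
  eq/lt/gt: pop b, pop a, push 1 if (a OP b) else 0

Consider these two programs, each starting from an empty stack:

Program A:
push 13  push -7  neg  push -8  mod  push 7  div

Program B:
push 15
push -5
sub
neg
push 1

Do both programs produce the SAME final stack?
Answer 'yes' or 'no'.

Program A trace:
  After 'push 13': [13]
  After 'push -7': [13, -7]
  After 'neg': [13, 7]
  After 'push -8': [13, 7, -8]
  After 'mod': [13, -1]
  After 'push 7': [13, -1, 7]
  After 'div': [13, -1]
Program A final stack: [13, -1]

Program B trace:
  After 'push 15': [15]
  After 'push -5': [15, -5]
  After 'sub': [20]
  After 'neg': [-20]
  After 'push 1': [-20, 1]
Program B final stack: [-20, 1]
Same: no

Answer: no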